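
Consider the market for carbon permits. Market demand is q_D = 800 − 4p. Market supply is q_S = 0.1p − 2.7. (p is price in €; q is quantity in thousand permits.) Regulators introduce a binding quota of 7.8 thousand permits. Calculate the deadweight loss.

In inverse form: demand p = 200 − 0.25q, supply p = 27 + 10q.
Competitive equilibrium: 200 − 0.25q = 27 + 10q → q* = 16.87805, p* = 195.78049.
At q = 7.8: demand price = 200 − 0.25·7.8 = 198.05; supply price = 27 + 10·7.8 = 105.
Δq = 16.87805 − 7.8 = 9.07805; wedge = 198.05 − 105 = 93.05.
Welfare loss = ½ × 9.07805 × 93.05 = €422.36 thousand.

€422.36 thousand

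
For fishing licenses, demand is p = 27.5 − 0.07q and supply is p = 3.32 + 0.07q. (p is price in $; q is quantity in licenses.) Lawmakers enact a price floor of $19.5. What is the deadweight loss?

$238.97

Competitive equilibrium: 27.5 − 0.07q = 3.32 + 0.07q → q* = 172.7143, p* = 15.41.
At the floor p = 19.5, quantity demanded = (27.5 − 19.5)/0.07 = 114.2857.
Sellers' marginal cost at q' = 114.2857: 3.32 + 0.07·114.2857 = 11.32.
Δq = 172.7143 − 114.2857 = 58.4286; wedge = 19.5 − 11.32 = 8.18.
Welfare loss = ½ × 58.4286 × 8.18 = $238.97.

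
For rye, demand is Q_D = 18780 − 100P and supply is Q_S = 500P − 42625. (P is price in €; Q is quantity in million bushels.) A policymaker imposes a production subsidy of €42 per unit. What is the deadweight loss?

€73500 million

In inverse form: demand P = 187.8 − 0.01Q, supply P = 85.25 + 0.002Q.
Competitive equilibrium: 187.8 − 0.01Q = 85.25 + 0.002Q → Q* = 8545.8333, P* = 102.3417.
The subsidy lowers effective supply by 42: P = 43.25 + 0.002Q.
New quantity: 187.8 − 0.01Q = 43.25 + 0.002Q → Q' = 12045.8333.
Overproduction ΔQ = 12045.8333 − 8545.8333 = 3500; wedge = subsidy = 42.
Welfare loss = ½ × 3500 × 42 = €73500 million.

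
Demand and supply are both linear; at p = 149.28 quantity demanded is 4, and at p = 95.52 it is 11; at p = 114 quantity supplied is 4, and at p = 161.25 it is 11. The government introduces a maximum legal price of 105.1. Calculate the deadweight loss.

102.19

Demand slope = (95.52 − 149.28)/(11 − 4) = −7.68, so p = 180 − 7.68q.
Supply slope = (161.25 − 114)/(11 − 4) = 6.75, so p = 87 + 6.75q.
Competitive equilibrium: 180 − 7.68q = 87 + 6.75q → q* = 6.4449, p* = 130.5031.
At the ceiling p = 105.1, quantity supplied = (105.1 − 87)/6.75 = 2.6815.
Willingness to pay at q' = 2.6815: 180 − 7.68·2.6815 = 159.4061.
Δq = 6.4449 − 2.6815 = 3.7634; wedge = 159.4061 − 105.1 = 54.3061.
Welfare loss = ½ × 3.7634 × 54.3061 = 102.19.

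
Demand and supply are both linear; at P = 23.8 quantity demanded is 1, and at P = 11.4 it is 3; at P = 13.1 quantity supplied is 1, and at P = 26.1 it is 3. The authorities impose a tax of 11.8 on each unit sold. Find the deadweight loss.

Demand slope = (11.4 − 23.8)/(3 − 1) = −6.2, so P = 30 − 6.2Q.
Supply slope = (26.1 − 13.1)/(3 − 1) = 6.5, so P = 6.6 + 6.5Q.
Competitive equilibrium: 30 − 6.2Q = 6.6 + 6.5Q → Q* = 1.8425, P* = 18.5764.
With the tax, the buyer price exceeds the seller price by 11.8: (30 − 6.2Q) − (6.6 + 6.5Q) = 11.8 → Q' = 0.9134.
ΔQ = 1.8425 − 0.9134 = 0.9291; the wedge equals the tax, 11.8.
Welfare loss = ½ × 0.9291 × 11.8 = 5.48.

5.48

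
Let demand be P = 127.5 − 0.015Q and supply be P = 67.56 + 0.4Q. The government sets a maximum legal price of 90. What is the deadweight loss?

1619.09

Competitive equilibrium: 127.5 − 0.015Q = 67.56 + 0.4Q → Q* = 144.4337, P* = 125.3335.
At the ceiling P = 90, quantity supplied = (90 − 67.56)/0.4 = 56.1.
Willingness to pay at Q' = 56.1: 127.5 − 0.015·56.1 = 126.6585.
ΔQ = 144.4337 − 56.1 = 88.3337; wedge = 126.6585 − 90 = 36.6585.
The triangle = ½ × 88.3337 × 36.6585 = 1619.09.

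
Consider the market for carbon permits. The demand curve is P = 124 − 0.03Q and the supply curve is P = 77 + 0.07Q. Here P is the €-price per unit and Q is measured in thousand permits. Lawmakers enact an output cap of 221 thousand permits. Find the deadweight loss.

Competitive equilibrium: 124 − 0.03Q = 77 + 0.07Q → Q* = 470, P* = 109.9.
At Q = 221: demand price = 124 − 0.03·221 = 117.37; supply price = 77 + 0.07·221 = 92.47.
ΔQ = 470 − 221 = 249; wedge = 117.37 − 92.47 = 24.9.
Welfare loss = ½ × 249 × 24.9 = €3100.05 thousand.

€3100.05 thousand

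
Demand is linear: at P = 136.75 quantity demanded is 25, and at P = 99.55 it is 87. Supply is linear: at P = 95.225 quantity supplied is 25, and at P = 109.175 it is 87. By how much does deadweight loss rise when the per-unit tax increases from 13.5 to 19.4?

117.64

Demand slope = (99.55 − 136.75)/(87 − 25) = −0.6, so P = 151.75 − 0.6Q.
Supply slope = (109.175 − 95.225)/(87 − 25) = 0.225, so P = 89.6 + 0.225Q.
Competitive equilibrium: 151.75 − 0.6Q = 89.6 + 0.225Q → Q* = 75.3333, P* = 106.55.
For a per-unit tax t: ΔQ = t/0.825, so DWL = ½·t·(t/0.825) = t²/1.65.
At t = 13.5: DWL = 110.455. At t = 19.4: DWL = 228.097.
Increase = 228.097 − 110.455 = 117.64.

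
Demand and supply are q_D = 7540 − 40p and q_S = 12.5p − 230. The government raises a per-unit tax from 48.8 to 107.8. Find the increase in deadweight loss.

43997.14

In inverse form: demand p = 188.5 − 0.025q, supply p = 18.4 + 0.08q.
Competitive equilibrium: 188.5 − 0.025q = 18.4 + 0.08q → q* = 1620, p* = 148.
For a per-unit tax t: Δq = t/0.105, so DWL = ½·t·(t/0.105) = t²/0.21.
At t = 48.8: DWL = 11340.19. At t = 107.8: DWL = 55337.333.
Increase = 55337.333 − 11340.19 = 43997.14.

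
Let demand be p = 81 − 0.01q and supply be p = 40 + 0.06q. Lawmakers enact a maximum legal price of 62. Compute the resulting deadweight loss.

1679.37

Competitive equilibrium: 81 − 0.01q = 40 + 0.06q → q* = 585.714286, p* = 75.142857.
At the ceiling p = 62, quantity supplied = (62 − 40)/0.06 = 366.666667.
Willingness to pay at q' = 366.666667: 81 − 0.01·366.666667 = 77.333333.
Δq = 585.714286 − 366.666667 = 219.047619; wedge = 77.333333 − 62 = 15.333333.
The triangle = ½ × 219.047619 × 15.333333 = 1679.37.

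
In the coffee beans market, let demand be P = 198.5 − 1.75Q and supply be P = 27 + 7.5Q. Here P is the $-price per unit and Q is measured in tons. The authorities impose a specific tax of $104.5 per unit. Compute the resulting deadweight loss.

Competitive equilibrium: 198.5 − 1.75Q = 27 + 7.5Q → Q* = 18.5405, P* = 166.0541.
With the tax, the buyer price exceeds the seller price by 104.5: (198.5 − 1.75Q) − (27 + 7.5Q) = 104.5 → Q' = 7.2432.
ΔQ = 18.5405 − 7.2432 = 11.2973; the wedge equals the tax, 104.5.
DWL = ½ × 11.2973 × 104.5 = $590.28.

$590.28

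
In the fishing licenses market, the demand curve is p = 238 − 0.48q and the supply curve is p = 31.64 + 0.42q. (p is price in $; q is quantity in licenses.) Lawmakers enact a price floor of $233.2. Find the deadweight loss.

Competitive equilibrium: 238 − 0.48q = 31.64 + 0.42q → q* = 229.2889, p* = 127.9413.
At the floor p = 233.2, quantity demanded = (238 − 233.2)/0.48 = 10.
Sellers' marginal cost at q' = 10: 31.64 + 0.42·10 = 35.84.
Δq = 229.2889 − 10 = 219.2889; wedge = 233.2 − 35.84 = 197.36.
Welfare loss = ½ × 219.2889 × 197.36 = $21639.43.

$21639.43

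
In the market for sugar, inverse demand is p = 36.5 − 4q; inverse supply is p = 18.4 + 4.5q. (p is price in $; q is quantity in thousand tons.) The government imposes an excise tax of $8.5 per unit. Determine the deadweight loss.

$4.25 thousand

Competitive equilibrium: 36.5 − 4q = 18.4 + 4.5q → q* = 2.1294, p* = 27.9824.
With the tax, the buyer price exceeds the seller price by 8.5: (36.5 − 4q) − (18.4 + 4.5q) = 8.5 → q' = 1.1294.
Δq = 2.1294 − 1.1294 = 1; the wedge equals the tax, 8.5.
DWL = ½ × 1 × 8.5 = $4.25 thousand.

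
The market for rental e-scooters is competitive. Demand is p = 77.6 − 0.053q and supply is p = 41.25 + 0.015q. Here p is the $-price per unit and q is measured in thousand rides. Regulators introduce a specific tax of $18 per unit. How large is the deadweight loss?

$2382.35 thousand

Competitive equilibrium: 77.6 − 0.053q = 41.25 + 0.015q → q* = 534.5588, p* = 49.2684.
With the tax, the buyer price exceeds the seller price by 18: (77.6 − 0.053q) − (41.25 + 0.015q) = 18 → q' = 269.8529.
Δq = 534.5588 − 269.8529 = 264.7059; the wedge equals the tax, 18.
The triangle = ½ × 264.7059 × 18 = $2382.35 thousand.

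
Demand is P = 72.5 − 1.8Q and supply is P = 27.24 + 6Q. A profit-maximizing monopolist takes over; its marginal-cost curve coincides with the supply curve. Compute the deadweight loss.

4.62

Competitive equilibrium: 72.5 − 1.8Q = 27.24 + 6Q → Q* = 5.8026, P* = 62.0554.
Marginal revenue: MR = 72.5 − 3.6Q. Set MR = MC: 72.5 − 3.6Q = 27.24 + 6Q → Q_m = 4.7146.
Price P_m = 72.5 − 1.8·4.7146 = 64.0137; MC(Q_m) = 27.24 + 6·4.7146 = 55.5276.
Competitive Q* = 5.8026, so ΔQ = 1.088; wedge = 64.0137 − 55.5276 = 8.4861.
DWL = ½ × 1.088 × 8.4861 = 4.62.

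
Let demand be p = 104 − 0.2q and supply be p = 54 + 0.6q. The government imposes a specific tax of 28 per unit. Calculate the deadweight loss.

490

Competitive equilibrium: 104 − 0.2q = 54 + 0.6q → q* = 62.5, p* = 91.5.
With the tax, the buyer price exceeds the seller price by 28: (104 − 0.2q) − (54 + 0.6q) = 28 → q' = 27.5.
Δq = 62.5 − 27.5 = 35; the wedge equals the tax, 28.
Welfare loss = ½ × 35 × 28 = 490.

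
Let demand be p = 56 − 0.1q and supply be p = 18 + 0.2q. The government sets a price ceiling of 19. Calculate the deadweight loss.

2220.42

Competitive equilibrium: 56 − 0.1q = 18 + 0.2q → q* = 126.6667, p* = 43.3333.
At the ceiling p = 19, quantity supplied = (19 − 18)/0.2 = 5.
Willingness to pay at q' = 5: 56 − 0.1·5 = 55.5.
Δq = 126.6667 − 5 = 121.6667; wedge = 55.5 − 19 = 36.5.
The triangle = ½ × 121.6667 × 36.5 = 2220.42.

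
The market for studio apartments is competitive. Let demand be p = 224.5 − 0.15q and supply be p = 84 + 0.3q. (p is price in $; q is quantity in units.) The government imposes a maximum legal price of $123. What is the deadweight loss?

$7471.11

Competitive equilibrium: 224.5 − 0.15q = 84 + 0.3q → q* = 312.2222, p* = 177.6667.
At the ceiling p = 123, quantity supplied = (123 − 84)/0.3 = 130.
Willingness to pay at q' = 130: 224.5 − 0.15·130 = 205.
Δq = 312.2222 − 130 = 182.2222; wedge = 205 − 123 = 82.
Welfare loss = ½ × 182.2222 × 82 = $7471.11.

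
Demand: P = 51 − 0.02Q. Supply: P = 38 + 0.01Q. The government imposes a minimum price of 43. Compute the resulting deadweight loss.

16.67

Competitive equilibrium: 51 − 0.02Q = 38 + 0.01Q → Q* = 433.3333, P* = 42.3333.
At the floor P = 43, quantity demanded = (51 − 43)/0.02 = 400.
Sellers' marginal cost at Q' = 400: 38 + 0.01·400 = 42.
ΔQ = 433.3333 − 400 = 33.3333; wedge = 43 − 42 = 1.
The triangle = ½ × 33.3333 × 1 = 16.67.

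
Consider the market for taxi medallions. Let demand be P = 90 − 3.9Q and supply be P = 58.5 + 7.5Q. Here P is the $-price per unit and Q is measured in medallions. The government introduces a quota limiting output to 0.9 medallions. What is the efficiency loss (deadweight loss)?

Competitive equilibrium: 90 − 3.9Q = 58.5 + 7.5Q → Q* = 2.7632, P* = 79.2237.
At Q = 0.9: demand price = 90 − 3.9·0.9 = 86.49; supply price = 58.5 + 7.5·0.9 = 65.25.
ΔQ = 2.7632 − 0.9 = 1.8632; wedge = 86.49 − 65.25 = 21.24.
Welfare loss = ½ × 1.8632 × 21.24 = $19.79.

$19.79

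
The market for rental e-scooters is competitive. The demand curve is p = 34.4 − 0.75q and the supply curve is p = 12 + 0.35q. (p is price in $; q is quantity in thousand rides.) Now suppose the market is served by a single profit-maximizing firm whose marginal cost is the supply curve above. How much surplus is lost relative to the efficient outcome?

$37.48 thousand

Competitive equilibrium: 34.4 − 0.75q = 12 + 0.35q → q* = 20.3636, p* = 19.1273.
Marginal revenue: MR = 34.4 − 1.5q. Set MR = MC: 34.4 − 1.5q = 12 + 0.35q → q_m = 12.1081.
Price p_m = 34.4 − 0.75·12.1081 = 25.3189; MC(q_m) = 12 + 0.35·12.1081 = 16.2378.
Competitive q* = 20.3636, so Δq = 8.2555; wedge = 25.3189 − 16.2378 = 9.0811.
DWL = ½ × 8.2555 × 9.0811 = $37.48 thousand.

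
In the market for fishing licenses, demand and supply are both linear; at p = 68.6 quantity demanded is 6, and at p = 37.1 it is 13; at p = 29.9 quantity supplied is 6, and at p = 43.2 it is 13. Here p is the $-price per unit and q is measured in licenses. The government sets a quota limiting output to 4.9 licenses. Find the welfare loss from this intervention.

Demand slope = (37.1 − 68.6)/(13 − 6) = −4.5, so p = 95.6 − 4.5q.
Supply slope = (43.2 − 29.9)/(13 − 6) = 1.9, so p = 18.5 + 1.9q.
Competitive equilibrium: 95.6 − 4.5q = 18.5 + 1.9q → q* = 12.0469, p* = 41.3891.
At q = 4.9: demand price = 95.6 − 4.5·4.9 = 73.55; supply price = 18.5 + 1.9·4.9 = 27.81.
Δq = 12.0469 − 4.9 = 7.1469; wedge = 73.55 − 27.81 = 45.74.
DWL = ½ × 7.1469 × 45.74 = $163.45.

$163.45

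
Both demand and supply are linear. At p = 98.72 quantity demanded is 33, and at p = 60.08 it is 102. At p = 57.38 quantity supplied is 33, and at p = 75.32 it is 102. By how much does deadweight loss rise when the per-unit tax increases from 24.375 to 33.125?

Demand slope = (60.08 − 98.72)/(102 − 33) = −0.56, so p = 117.2 − 0.56q.
Supply slope = (75.32 − 57.38)/(102 − 33) = 0.26, so p = 48.8 + 0.26q.
Competitive equilibrium: 117.2 − 0.56q = 48.8 + 0.26q → q* = 83.4146, p* = 70.4878.
For a per-unit tax t: Δq = t/0.82, so DWL = ½·t·(t/0.82) = t²/1.64.
At t = 24.375: DWL = 362.281. At t = 33.125: DWL = 669.064.
Increase = 669.064 − 362.281 = 306.78.

306.78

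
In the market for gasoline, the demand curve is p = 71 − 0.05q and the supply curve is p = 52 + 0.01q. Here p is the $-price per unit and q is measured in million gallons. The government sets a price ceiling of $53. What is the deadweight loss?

Competitive equilibrium: 71 − 0.05q = 52 + 0.01q → q* = 316.6667, p* = 55.1667.
At the ceiling p = 53, quantity supplied = (53 − 52)/0.01 = 100.
Willingness to pay at q' = 100: 71 − 0.05·100 = 66.
Δq = 316.6667 − 100 = 216.6667; wedge = 66 − 53 = 13.
DWL = ½ × 216.6667 × 13 = $1408.33 million.

$1408.33 million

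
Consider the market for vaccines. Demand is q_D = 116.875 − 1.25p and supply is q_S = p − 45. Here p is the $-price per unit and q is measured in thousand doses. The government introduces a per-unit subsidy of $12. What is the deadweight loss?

$40 thousand

In inverse form: demand p = 93.5 − 0.8q, supply p = 45 + q.
Competitive equilibrium: 93.5 − 0.8q = 45 + q → q* = 26.9444, p* = 71.9444.
The subsidy lowers effective supply by 12: p = 33 + q.
New quantity: 93.5 − 0.8q = 33 + q → q' = 33.6111.
Overproduction Δq = 33.6111 − 26.9444 = 6.6667; wedge = subsidy = 12.
Deadweight loss = ½ × 6.6667 × 12 = $40 thousand.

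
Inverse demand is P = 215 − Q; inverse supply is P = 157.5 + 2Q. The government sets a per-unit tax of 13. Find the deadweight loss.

Competitive equilibrium: 215 − Q = 157.5 + 2Q → Q* = 19.1667, P* = 195.8333.
With the tax, the buyer price exceeds the seller price by 13: (215 − Q) − (157.5 + 2Q) = 13 → Q' = 14.8333.
ΔQ = 19.1667 − 14.8333 = 4.3334; the wedge equals the tax, 13.
The triangle = ½ × 4.3334 × 13 = 28.17.

28.17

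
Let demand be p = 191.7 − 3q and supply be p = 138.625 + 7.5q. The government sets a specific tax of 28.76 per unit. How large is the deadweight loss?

39.39

Competitive equilibrium: 191.7 − 3q = 138.625 + 7.5q → q* = 5.0548, p* = 176.5357.
With the tax, the buyer price exceeds the seller price by 28.76: (191.7 − 3q) − (138.625 + 7.5q) = 28.76 → q' = 2.3157.
Δq = 5.0548 − 2.3157 = 2.7391; the wedge equals the tax, 28.76.
DWL = ½ × 2.7391 × 28.76 = 39.39.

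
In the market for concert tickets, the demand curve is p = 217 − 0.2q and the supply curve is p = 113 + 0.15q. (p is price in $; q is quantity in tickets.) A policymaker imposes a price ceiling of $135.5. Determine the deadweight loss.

$3788.93

Competitive equilibrium: 217 − 0.2q = 113 + 0.15q → q* = 297.1429, p* = 157.5714.
At the ceiling p = 135.5, quantity supplied = (135.5 − 113)/0.15 = 150.
Willingness to pay at q' = 150: 217 − 0.2·150 = 187.
Δq = 297.1429 − 150 = 147.1429; wedge = 187 − 135.5 = 51.5.
The triangle = ½ × 147.1429 × 51.5 = $3788.93.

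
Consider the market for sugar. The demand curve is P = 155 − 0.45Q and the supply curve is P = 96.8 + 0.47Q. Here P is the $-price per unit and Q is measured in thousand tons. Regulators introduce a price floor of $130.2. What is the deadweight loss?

Competitive equilibrium: 155 − 0.45Q = 96.8 + 0.47Q → Q* = 63.2609, P* = 126.5326.
At the floor P = 130.2, quantity demanded = (155 − 130.2)/0.45 = 55.1111.
Sellers' marginal cost at Q' = 55.1111: 96.8 + 0.47·55.1111 = 122.7022.
ΔQ = 63.2609 − 55.1111 = 8.1498; wedge = 130.2 − 122.7022 = 7.4978.
Deadweight loss = ½ × 8.1498 × 7.4978 = $30.55 thousand.

$30.55 thousand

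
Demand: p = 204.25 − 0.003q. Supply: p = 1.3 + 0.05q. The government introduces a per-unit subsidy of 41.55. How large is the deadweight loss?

16286.82

Competitive equilibrium: 204.25 − 0.003q = 1.3 + 0.05q → q* = 3829.24528, p* = 192.76226.
The subsidy lowers effective supply by 41.55: p = 0.05q − 40.25.
New quantity: 204.25 − 0.003q = 0.05q − 40.25 → q' = 4613.20755.
Overproduction Δq = 4613.20755 − 3829.24528 = 783.96227; wedge = subsidy = 41.55.
DWL = ½ × 783.96227 × 41.55 = 16286.82.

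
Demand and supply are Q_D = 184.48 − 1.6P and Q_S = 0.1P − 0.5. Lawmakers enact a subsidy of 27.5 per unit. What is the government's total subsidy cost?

356.66

In inverse form: demand P = 115.3 − 0.625Q, supply P = 5 + 10Q.
Competitive equilibrium: 115.3 − 0.625Q = 5 + 10Q → Q* = 10.3812, P* = 108.8118.
The subsidy lowers effective supply by 27.5: P = 10Q − 22.5.
New quantity: 115.3 − 0.625Q = 10Q − 22.5 → Q' = 12.9694.
Total subsidy cost = 27.5 × 12.9694 = 356.66.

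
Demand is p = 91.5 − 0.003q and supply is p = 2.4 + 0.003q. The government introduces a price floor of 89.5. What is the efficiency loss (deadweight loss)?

Competitive equilibrium: 91.5 − 0.003q = 2.4 + 0.003q → q* = 14850, p* = 46.95.
At the floor p = 89.5, quantity demanded = (91.5 − 89.5)/0.003 = 666.6667.
Sellers' marginal cost at q' = 666.6667: 2.4 + 0.003·666.6667 = 4.4.
Δq = 14850 − 666.6667 = 14183.3333; wedge = 89.5 − 4.4 = 85.1.
Welfare loss = ½ × 14183.3333 × 85.1 = 603500.83.

603500.83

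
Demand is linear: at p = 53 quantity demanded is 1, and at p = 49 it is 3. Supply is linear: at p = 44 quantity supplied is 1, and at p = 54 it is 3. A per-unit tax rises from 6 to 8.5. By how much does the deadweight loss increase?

Demand slope = (49 − 53)/(3 − 1) = −2, so p = 55 − 2q.
Supply slope = (54 − 44)/(3 − 1) = 5, so p = 39 + 5q.
Competitive equilibrium: 55 − 2q = 39 + 5q → q* = 2.2857, p* = 50.4286.
For a per-unit tax t: Δq = t/7, so DWL = ½·t·(t/7) = t²/14.
At t = 6: DWL = 2.571. At t = 8.5: DWL = 5.161.
Increase = 5.161 − 2.571 = 2.59.

2.59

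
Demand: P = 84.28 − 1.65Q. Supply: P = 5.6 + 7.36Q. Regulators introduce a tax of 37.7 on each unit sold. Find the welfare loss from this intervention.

Competitive equilibrium: 84.28 − 1.65Q = 5.6 + 7.36Q → Q* = 8.7325, P* = 69.8713.
With the tax, the buyer price exceeds the seller price by 37.7: (84.28 − 1.65Q) − (5.6 + 7.36Q) = 37.7 → Q' = 4.5483.
ΔQ = 8.7325 − 4.5483 = 4.1842; the wedge equals the tax, 37.7.
Deadweight loss = ½ × 4.1842 × 37.7 = 78.87.

78.87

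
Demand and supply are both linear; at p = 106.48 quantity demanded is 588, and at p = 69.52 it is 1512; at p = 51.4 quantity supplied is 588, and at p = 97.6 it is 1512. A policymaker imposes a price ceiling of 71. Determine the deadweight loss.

Demand slope = (69.52 − 106.48)/(1512 − 588) = −0.04, so p = 130 − 0.04q.
Supply slope = (97.6 − 51.4)/(1512 − 588) = 0.05, so p = 22 + 0.05q.
Competitive equilibrium: 130 − 0.04q = 22 + 0.05q → q* = 1200, p* = 82.
At the ceiling p = 71, quantity supplied = (71 − 22)/0.05 = 980.
Willingness to pay at q' = 980: 130 − 0.04·980 = 90.8.
Δq = 1200 − 980 = 220; wedge = 90.8 − 71 = 19.8.
DWL = ½ × 220 × 19.8 = 2178.

2178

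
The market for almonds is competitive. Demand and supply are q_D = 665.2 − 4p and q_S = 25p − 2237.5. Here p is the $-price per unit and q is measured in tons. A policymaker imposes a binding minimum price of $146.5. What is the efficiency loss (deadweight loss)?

$4996.35

In inverse form: demand p = 166.3 − 0.25q, supply p = 89.5 + 0.04q.
Competitive equilibrium: 166.3 − 0.25q = 89.5 + 0.04q → q* = 264.8276, p* = 100.0931.
At the floor p = 146.5, quantity demanded = (166.3 − 146.5)/0.25 = 79.2.
Sellers' marginal cost at q' = 79.2: 89.5 + 0.04·79.2 = 92.668.
Δq = 264.8276 − 79.2 = 185.6276; wedge = 146.5 − 92.668 = 53.832.
The triangle = ½ × 185.6276 × 53.832 = $4996.35.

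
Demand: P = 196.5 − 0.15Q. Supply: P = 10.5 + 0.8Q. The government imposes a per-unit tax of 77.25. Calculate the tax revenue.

Competitive equilibrium: 196.5 − 0.15Q = 10.5 + 0.8Q → Q* = 195.7895, P* = 167.1316.
With the tax, the buyer price exceeds the seller price by 77.25: (196.5 − 0.15Q) − (10.5 + 0.8Q) = 77.25 → Q' = 114.4737.
Tax revenue = 77.25 × 114.4737 = 8843.09.

8843.09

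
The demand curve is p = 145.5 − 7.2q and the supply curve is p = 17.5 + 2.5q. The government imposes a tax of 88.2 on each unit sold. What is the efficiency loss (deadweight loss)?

400.99

Competitive equilibrium: 145.5 − 7.2q = 17.5 + 2.5q → q* = 13.1959, p* = 50.4897.
With the tax, the buyer price exceeds the seller price by 88.2: (145.5 − 7.2q) − (17.5 + 2.5q) = 88.2 → q' = 4.1031.
Δq = 13.1959 − 4.1031 = 9.0928; the wedge equals the tax, 88.2.
Deadweight loss = ½ × 9.0928 × 88.2 = 400.99.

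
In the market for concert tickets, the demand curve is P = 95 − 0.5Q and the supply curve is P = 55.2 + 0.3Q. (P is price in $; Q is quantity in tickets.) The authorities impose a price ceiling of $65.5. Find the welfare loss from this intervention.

$95.07

Competitive equilibrium: 95 − 0.5Q = 55.2 + 0.3Q → Q* = 49.75, P* = 70.125.
At the ceiling P = 65.5, quantity supplied = (65.5 − 55.2)/0.3 = 34.3333.
Willingness to pay at Q' = 34.3333: 95 − 0.5·34.3333 = 77.8334.
ΔQ = 49.75 − 34.3333 = 15.4167; wedge = 77.8334 − 65.5 = 12.3334.
Welfare loss = ½ × 15.4167 × 12.3334 = $95.07.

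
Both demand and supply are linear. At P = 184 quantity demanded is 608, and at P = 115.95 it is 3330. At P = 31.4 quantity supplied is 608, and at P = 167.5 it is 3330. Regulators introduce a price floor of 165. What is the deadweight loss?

60929.07

Demand slope = (115.95 − 184)/(3330 − 608) = −0.025, so P = 199.2 − 0.025Q.
Supply slope = (167.5 − 31.4)/(3330 − 608) = 0.05, so P = 1 + 0.05Q.
Competitive equilibrium: 199.2 − 0.025Q = 1 + 0.05Q → Q* = 2642.6667, P* = 133.1333.
At the floor P = 165, quantity demanded = (199.2 − 165)/0.025 = 1368.
Sellers' marginal cost at Q' = 1368: 1 + 0.05·1368 = 69.4.
ΔQ = 2642.6667 − 1368 = 1274.6667; wedge = 165 − 69.4 = 95.6.
The triangle = ½ × 1274.6667 × 95.6 = 60929.07.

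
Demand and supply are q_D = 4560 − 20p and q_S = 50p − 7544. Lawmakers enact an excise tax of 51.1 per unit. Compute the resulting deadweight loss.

18651.50

In inverse form: demand p = 228 − 0.05q, supply p = 150.88 + 0.02q.
Competitive equilibrium: 228 − 0.05q = 150.88 + 0.02q → q* = 1101.7143, p* = 172.9143.
With the tax, the buyer price exceeds the seller price by 51.1: (228 − 0.05q) − (150.88 + 0.02q) = 51.1 → q' = 371.7143.
Δq = 1101.7143 − 371.7143 = 730; the wedge equals the tax, 51.1.
DWL = ½ × 730 × 51.1 = 18651.50.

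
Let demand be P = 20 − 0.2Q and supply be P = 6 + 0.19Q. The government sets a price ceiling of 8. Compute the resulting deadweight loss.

Competitive equilibrium: 20 − 0.2Q = 6 + 0.19Q → Q* = 35.8974, P* = 12.8205.
At the ceiling P = 8, quantity supplied = (8 − 6)/0.19 = 10.5263.
Willingness to pay at Q' = 10.5263: 20 − 0.2·10.5263 = 17.8947.
ΔQ = 35.8974 − 10.5263 = 25.3711; wedge = 17.8947 − 8 = 9.8947.
Welfare loss = ½ × 25.3711 × 9.8947 = 125.52.

125.52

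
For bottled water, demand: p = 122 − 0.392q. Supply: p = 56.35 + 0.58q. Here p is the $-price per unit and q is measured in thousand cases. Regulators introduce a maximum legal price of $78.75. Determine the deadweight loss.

$406.49 thousand

Competitive equilibrium: 122 − 0.392q = 56.35 + 0.58q → q* = 67.5412, p* = 95.5239.
At the ceiling p = 78.75, quantity supplied = (78.75 − 56.35)/0.58 = 38.6207.
Willingness to pay at q' = 38.6207: 122 − 0.392·38.6207 = 106.8607.
Δq = 67.5412 − 38.6207 = 28.9205; wedge = 106.8607 − 78.75 = 28.1107.
DWL = ½ × 28.9205 × 28.1107 = $406.49 thousand.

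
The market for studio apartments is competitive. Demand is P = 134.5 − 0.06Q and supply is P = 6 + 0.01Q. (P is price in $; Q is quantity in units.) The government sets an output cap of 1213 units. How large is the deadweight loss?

Competitive equilibrium: 134.5 − 0.06Q = 6 + 0.01Q → Q* = 1835.7143, P* = 24.3571.
At Q = 1213: demand price = 134.5 − 0.06·1213 = 61.72; supply price = 6 + 0.01·1213 = 18.13.
ΔQ = 1835.7143 − 1213 = 622.7143; wedge = 61.72 − 18.13 = 43.59.
DWL = ½ × 622.7143 × 43.59 = $13572.06.

$13572.06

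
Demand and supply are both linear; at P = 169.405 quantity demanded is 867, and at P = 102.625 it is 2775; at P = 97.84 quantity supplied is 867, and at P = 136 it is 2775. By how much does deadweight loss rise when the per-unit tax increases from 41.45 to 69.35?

28102.91

Demand slope = (102.625 − 169.405)/(2775 − 867) = −0.035, so P = 199.75 − 0.035Q.
Supply slope = (136 − 97.84)/(2775 − 867) = 0.02, so P = 80.5 + 0.02Q.
Competitive equilibrium: 199.75 − 0.035Q = 80.5 + 0.02Q → Q* = 2168.1818, P* = 123.8636.
For a per-unit tax t: ΔQ = t/0.055, so DWL = ½·t·(t/0.055) = t²/0.11.
At t = 41.45: DWL = 15619.114. At t = 69.35: DWL = 43722.023.
Increase = 43722.023 − 15619.114 = 28102.91.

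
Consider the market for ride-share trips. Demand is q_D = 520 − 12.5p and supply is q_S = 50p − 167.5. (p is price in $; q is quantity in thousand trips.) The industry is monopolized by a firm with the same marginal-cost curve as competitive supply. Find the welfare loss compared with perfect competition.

$1445 thousand

In inverse form: demand p = 41.6 − 0.08q, supply p = 3.35 + 0.02q.
Competitive equilibrium: 41.6 − 0.08q = 3.35 + 0.02q → q* = 382.5, p* = 11.
Marginal revenue: MR = 41.6 − 0.16q. Set MR = MC: 41.6 − 0.16q = 3.35 + 0.02q → q_m = 212.5.
Price p_m = 41.6 − 0.08·212.5 = 24.6; MC(q_m) = 3.35 + 0.02·212.5 = 7.6.
Competitive q* = 382.5, so Δq = 170; wedge = 24.6 − 7.6 = 17.
Welfare loss = ½ × 170 × 17 = $1445 thousand.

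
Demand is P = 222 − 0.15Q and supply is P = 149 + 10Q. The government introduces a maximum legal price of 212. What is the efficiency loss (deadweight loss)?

Competitive equilibrium: 222 − 0.15Q = 149 + 10Q → Q* = 7.1921, P* = 220.9212.
At the ceiling P = 212, quantity supplied = (212 − 149)/10 = 6.3.
Willingness to pay at Q' = 6.3: 222 − 0.15·6.3 = 221.055.
ΔQ = 7.1921 − 6.3 = 0.8921; wedge = 221.055 − 212 = 9.055.
DWL = ½ × 0.8921 × 9.055 = 4.04.

4.04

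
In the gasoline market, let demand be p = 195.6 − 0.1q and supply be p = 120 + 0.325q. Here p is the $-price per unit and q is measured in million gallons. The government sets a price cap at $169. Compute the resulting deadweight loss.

$156.21 million

Competitive equilibrium: 195.6 − 0.1q = 120 + 0.325q → q* = 177.8824, p* = 177.8118.
At the ceiling p = 169, quantity supplied = (169 − 120)/0.325 = 150.7692.
Willingness to pay at q' = 150.7692: 195.6 − 0.1·150.7692 = 180.5231.
Δq = 177.8824 − 150.7692 = 27.1132; wedge = 180.5231 − 169 = 11.5231.
Deadweight loss = ½ × 27.1132 × 11.5231 = $156.21 million.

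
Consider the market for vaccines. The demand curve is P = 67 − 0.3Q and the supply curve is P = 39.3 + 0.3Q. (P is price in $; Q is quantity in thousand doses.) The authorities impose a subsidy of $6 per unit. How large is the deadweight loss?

Competitive equilibrium: 67 − 0.3Q = 39.3 + 0.3Q → Q* = 46.1667, P* = 53.15.
The subsidy lowers effective supply by 6: P = 33.3 + 0.3Q.
New quantity: 67 − 0.3Q = 33.3 + 0.3Q → Q' = 56.1667.
Overproduction ΔQ = 56.1667 − 46.1667 = 10; wedge = subsidy = 6.
DWL = ½ × 10 × 6 = $30 thousand.

$30 thousand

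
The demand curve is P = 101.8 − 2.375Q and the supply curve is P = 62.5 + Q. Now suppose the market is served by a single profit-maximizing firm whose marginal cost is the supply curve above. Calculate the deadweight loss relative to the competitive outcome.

Competitive equilibrium: 101.8 − 2.375Q = 62.5 + Q → Q* = 11.6444, P* = 74.1444.
Marginal revenue: MR = 101.8 − 4.75Q. Set MR = MC: 101.8 − 4.75Q = 62.5 + Q → Q_m = 6.8348.
Price P_m = 101.8 − 2.375·6.8348 = 85.5674; MC(Q_m) = 62.5 + 1·6.8348 = 69.3348.
Competitive Q* = 11.6444, so ΔQ = 4.8096; wedge = 85.5674 − 69.3348 = 16.2326.
Welfare loss = ½ × 4.8096 × 16.2326 = 39.04.

39.04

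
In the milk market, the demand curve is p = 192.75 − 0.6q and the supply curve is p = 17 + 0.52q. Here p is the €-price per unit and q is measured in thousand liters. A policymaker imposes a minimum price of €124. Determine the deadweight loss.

€1003.72 thousand

Competitive equilibrium: 192.75 − 0.6q = 17 + 0.52q → q* = 156.9196, p* = 98.5982.
At the floor p = 124, quantity demanded = (192.75 − 124)/0.6 = 114.5833.
Sellers' marginal cost at q' = 114.5833: 17 + 0.52·114.5833 = 76.5833.
Δq = 156.9196 − 114.5833 = 42.3363; wedge = 124 − 76.5833 = 47.4167.
DWL = ½ × 42.3363 × 47.4167 = €1003.72 thousand.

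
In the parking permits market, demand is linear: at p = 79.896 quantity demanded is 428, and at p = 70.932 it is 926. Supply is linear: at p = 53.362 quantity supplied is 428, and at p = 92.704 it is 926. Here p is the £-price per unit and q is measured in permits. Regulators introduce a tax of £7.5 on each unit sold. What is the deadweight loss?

Demand slope = (70.932 − 79.896)/(926 − 428) = −0.018, so p = 87.6 − 0.018q.
Supply slope = (92.704 − 53.362)/(926 − 428) = 0.079, so p = 19.55 + 0.079q.
Competitive equilibrium: 87.6 − 0.018q = 19.55 + 0.079q → q* = 701.5464, p* = 74.9722.
With the tax, the buyer price exceeds the seller price by 7.5: (87.6 − 0.018q) − (19.55 + 0.079q) = 7.5 → q' = 624.2268.
Δq = 701.5464 − 624.2268 = 77.3196; the wedge equals the tax, 7.5.
The triangle = ½ × 77.3196 × 7.5 = £289.95.

£289.95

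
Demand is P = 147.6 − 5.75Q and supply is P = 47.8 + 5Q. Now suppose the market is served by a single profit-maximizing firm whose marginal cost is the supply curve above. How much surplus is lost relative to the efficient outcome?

Competitive equilibrium: 147.6 − 5.75Q = 47.8 + 5Q → Q* = 9.2837, P* = 94.2186.
Marginal revenue: MR = 147.6 − 11.5Q. Set MR = MC: 147.6 − 11.5Q = 47.8 + 5Q → Q_m = 6.0485.
Price P_m = 147.6 − 5.75·6.0485 = 112.8211; MC(Q_m) = 47.8 + 5·6.0485 = 78.0425.
Competitive Q* = 9.2837, so ΔQ = 3.2352; wedge = 112.8211 − 78.0425 = 34.7786.
DWL = ½ × 3.2352 × 34.7786 = 56.26.

56.26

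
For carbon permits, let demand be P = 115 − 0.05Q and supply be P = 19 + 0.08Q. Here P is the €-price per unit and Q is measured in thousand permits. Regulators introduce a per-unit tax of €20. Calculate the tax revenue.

€11692.31 thousand

Competitive equilibrium: 115 − 0.05Q = 19 + 0.08Q → Q* = 738.4615, P* = 78.0769.
With the tax, the buyer price exceeds the seller price by 20: (115 − 0.05Q) − (19 + 0.08Q) = 20 → Q' = 584.6154.
Tax revenue = 20 × 584.6154 = €11692.31 thousand.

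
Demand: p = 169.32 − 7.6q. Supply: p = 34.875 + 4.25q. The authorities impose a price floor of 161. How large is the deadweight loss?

622.60

Competitive equilibrium: 169.32 − 7.6q = 34.875 + 4.25q → q* = 11.3456, p* = 83.0937.
At the floor p = 161, quantity demanded = (169.32 − 161)/7.6 = 1.0947.
Sellers' marginal cost at q' = 1.0947: 34.875 + 4.25·1.0947 = 39.5275.
Δq = 11.3456 − 1.0947 = 10.2509; wedge = 161 − 39.5275 = 121.4725.
Welfare loss = ½ × 10.2509 × 121.4725 = 622.60.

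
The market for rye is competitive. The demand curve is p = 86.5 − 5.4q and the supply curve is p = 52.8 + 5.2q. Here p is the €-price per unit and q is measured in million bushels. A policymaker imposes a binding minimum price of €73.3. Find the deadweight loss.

Competitive equilibrium: 86.5 − 5.4q = 52.8 + 5.2q → q* = 3.1792, p* = 69.3321.
At the floor p = 73.3, quantity demanded = (86.5 − 73.3)/5.4 = 2.4444.
Sellers' marginal cost at q' = 2.4444: 52.8 + 5.2·2.4444 = 65.5109.
Δq = 3.1792 − 2.4444 = 0.7348; wedge = 73.3 − 65.5109 = 7.7891.
Deadweight loss = ½ × 0.7348 × 7.7891 = €2.86 million.

€2.86 million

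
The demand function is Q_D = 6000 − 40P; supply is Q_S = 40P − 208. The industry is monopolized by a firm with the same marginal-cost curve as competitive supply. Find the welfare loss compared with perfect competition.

23296.71

In inverse form: demand P = 150 − 0.025Q, supply P = 5.2 + 0.025Q.
Competitive equilibrium: 150 − 0.025Q = 5.2 + 0.025Q → Q* = 2896, P* = 77.6.
Marginal revenue: MR = 150 − 0.05Q. Set MR = MC: 150 − 0.05Q = 5.2 + 0.025Q → Q_m = 1930.66667.
Price P_m = 150 − 0.025·1930.66667 = 101.73333; MC(Q_m) = 5.2 + 0.025·1930.66667 = 53.46667.
Competitive Q* = 2896, so ΔQ = 965.33333; wedge = 101.73333 − 53.46667 = 48.26666.
DWL = ½ × 965.33333 × 48.26666 = 23296.71.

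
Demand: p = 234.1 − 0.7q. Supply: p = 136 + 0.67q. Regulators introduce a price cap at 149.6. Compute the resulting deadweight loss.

Competitive equilibrium: 234.1 − 0.7q = 136 + 0.67q → q* = 71.6058, p* = 183.9759.
At the ceiling p = 149.6, quantity supplied = (149.6 − 136)/0.67 = 20.2985.
Willingness to pay at q' = 20.2985: 234.1 − 0.7·20.2985 = 219.8911.
Δq = 71.6058 − 20.2985 = 51.3073; wedge = 219.8911 − 149.6 = 70.2911.
Deadweight loss = ½ × 51.3073 × 70.2911 = 1803.22.

1803.22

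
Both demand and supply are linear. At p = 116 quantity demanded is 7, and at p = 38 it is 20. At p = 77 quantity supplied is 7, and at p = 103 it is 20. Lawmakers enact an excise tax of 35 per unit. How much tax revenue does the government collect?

262.50

Demand slope = (38 − 116)/(20 − 7) = −6, so p = 158 − 6q.
Supply slope = (103 − 77)/(20 − 7) = 2, so p = 63 + 2q.
Competitive equilibrium: 158 − 6q = 63 + 2q → q* = 11.875, p* = 86.75.
With the tax, the buyer price exceeds the seller price by 35: (158 − 6q) − (63 + 2q) = 35 → q' = 7.5.
Tax revenue = 35 × 7.5 = 262.50.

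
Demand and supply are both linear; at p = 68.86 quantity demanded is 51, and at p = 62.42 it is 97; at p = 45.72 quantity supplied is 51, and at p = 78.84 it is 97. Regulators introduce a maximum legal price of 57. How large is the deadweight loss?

Demand slope = (62.42 − 68.86)/(97 − 51) = −0.14, so p = 76 − 0.14q.
Supply slope = (78.84 − 45.72)/(97 − 51) = 0.72, so p = 9 + 0.72q.
Competitive equilibrium: 76 − 0.14q = 9 + 0.72q → q* = 77.907, p* = 65.093.
At the ceiling p = 57, quantity supplied = (57 − 9)/0.72 = 66.6667.
Willingness to pay at q' = 66.6667: 76 − 0.14·66.6667 = 66.6667.
Δq = 77.907 − 66.6667 = 11.2403; wedge = 66.6667 − 57 = 9.6667.
The triangle = ½ × 11.2403 × 9.6667 = 54.33.

54.33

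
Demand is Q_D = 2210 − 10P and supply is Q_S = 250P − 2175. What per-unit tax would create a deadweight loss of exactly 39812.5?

In inverse form: demand P = 221 − 0.1Q, supply P = 8.7 + 0.004Q.
Competitive equilibrium: 221 − 0.1Q = 8.7 + 0.004Q → Q* = 2041.3462, P* = 16.8654.
A tax t gives ΔQ = t/0.104 and wedge t, so DWL = t²/0.208.
t²/0.208 = 39812.5 → t² = 8281 → t = 91.

91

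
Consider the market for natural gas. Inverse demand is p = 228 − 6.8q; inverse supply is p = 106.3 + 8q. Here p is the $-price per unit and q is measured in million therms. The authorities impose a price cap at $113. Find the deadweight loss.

Competitive equilibrium: 228 − 6.8q = 106.3 + 8q → q* = 8.22297, p* = 172.08378.
At the ceiling p = 113, quantity supplied = (113 − 106.3)/8 = 0.8375.
Willingness to pay at q' = 0.8375: 228 − 6.8·0.8375 = 222.305.
Δq = 8.22297 − 0.8375 = 7.38547; wedge = 222.305 − 113 = 109.305.
Deadweight loss = ½ × 7.38547 × 109.305 = $403.63 million.

$403.63 million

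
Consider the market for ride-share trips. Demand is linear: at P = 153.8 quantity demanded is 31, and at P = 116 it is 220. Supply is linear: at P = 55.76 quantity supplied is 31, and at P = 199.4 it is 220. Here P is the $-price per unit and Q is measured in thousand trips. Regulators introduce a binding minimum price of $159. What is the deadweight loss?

$7879.69 thousand

Demand slope = (116 − 153.8)/(220 − 31) = −0.2, so P = 160 − 0.2Q.
Supply slope = (199.4 − 55.76)/(220 − 31) = 0.76, so P = 32.2 + 0.76Q.
Competitive equilibrium: 160 − 0.2Q = 32.2 + 0.76Q → Q* = 133.125, P* = 133.375.
At the floor P = 159, quantity demanded = (160 − 159)/0.2 = 5.
Sellers' marginal cost at Q' = 5: 32.2 + 0.76·5 = 36.
ΔQ = 133.125 − 5 = 128.125; wedge = 159 − 36 = 123.
Welfare loss = ½ × 128.125 × 123 = $7879.69 thousand.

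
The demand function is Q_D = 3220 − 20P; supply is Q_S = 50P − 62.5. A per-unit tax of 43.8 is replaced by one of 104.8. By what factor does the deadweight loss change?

5.725

In inverse form: demand P = 161 − 0.05Q, supply P = 1.25 + 0.02Q.
Competitive equilibrium: 161 − 0.05Q = 1.25 + 0.02Q → Q* = 2282.1429, P* = 46.8929.
For a per-unit tax t: ΔQ = t/0.07, so DWL = ½·t·(t/0.07) = t²/0.14.
At t = 43.8: DWL = 13703.143. At t = 104.8: DWL = 78450.286.
Ratio = (104.8/43.8)² = 5.725.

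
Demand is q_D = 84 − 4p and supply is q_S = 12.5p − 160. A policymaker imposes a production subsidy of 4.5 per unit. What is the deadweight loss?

30.68

In inverse form: demand p = 21 − 0.25q, supply p = 12.8 + 0.08q.
Competitive equilibrium: 21 − 0.25q = 12.8 + 0.08q → q* = 24.8485, p* = 14.7879.
The subsidy lowers effective supply by 4.5: p = 8.3 + 0.08q.
New quantity: 21 − 0.25q = 8.3 + 0.08q → q' = 38.4848.
Overproduction Δq = 38.4848 − 24.8485 = 13.6363; wedge = subsidy = 4.5.
Deadweight loss = ½ × 13.6363 × 4.5 = 30.68.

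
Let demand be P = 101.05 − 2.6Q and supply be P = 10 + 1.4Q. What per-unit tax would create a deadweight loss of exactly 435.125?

59

Competitive equilibrium: 101.05 − 2.6Q = 10 + 1.4Q → Q* = 22.7625, P* = 41.8675.
A tax t gives ΔQ = t/4 and wedge t, so DWL = t²/8.
t²/8 = 435.125 → t² = 3481 → t = 59.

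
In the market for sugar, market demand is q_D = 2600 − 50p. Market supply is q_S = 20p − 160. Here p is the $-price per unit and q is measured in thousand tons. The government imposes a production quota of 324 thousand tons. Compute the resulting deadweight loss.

In inverse form: demand p = 52 − 0.02q, supply p = 8 + 0.05q.
Competitive equilibrium: 52 − 0.02q = 8 + 0.05q → q* = 628.5714, p* = 39.4286.
At q = 324: demand price = 52 − 0.02·324 = 45.52; supply price = 8 + 0.05·324 = 24.2.
Δq = 628.5714 − 324 = 304.5714; wedge = 45.52 − 24.2 = 21.32.
Welfare loss = ½ × 304.5714 × 21.32 = $3246.73 thousand.

$3246.73 thousand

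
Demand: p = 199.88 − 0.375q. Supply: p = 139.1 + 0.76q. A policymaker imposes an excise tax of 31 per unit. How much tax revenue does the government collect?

813.37

Competitive equilibrium: 199.88 − 0.375q = 139.1 + 0.76q → q* = 53.5507, p* = 179.7985.
With the tax, the buyer price exceeds the seller price by 31: (199.88 − 0.375q) − (139.1 + 0.76q) = 31 → q' = 26.2379.
Tax revenue = 31 × 26.2379 = 813.37.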